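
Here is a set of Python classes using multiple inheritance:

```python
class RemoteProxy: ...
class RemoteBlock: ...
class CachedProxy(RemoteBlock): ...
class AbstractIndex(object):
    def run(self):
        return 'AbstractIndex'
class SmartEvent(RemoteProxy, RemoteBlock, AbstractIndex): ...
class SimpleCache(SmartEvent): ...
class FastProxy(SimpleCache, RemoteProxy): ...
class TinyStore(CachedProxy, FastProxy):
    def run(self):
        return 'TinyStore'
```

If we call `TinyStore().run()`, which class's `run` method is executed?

TinyStore

L[TinyStore] = TinyStore + merge(L[CachedProxy], L[FastProxy], [CachedProxy FastProxy])
  take CachedProxy:  [CachedProxy RemoteBlock object] + [FastProxy SimpleCache SmartEvent RemoteProxy RemoteBlock AbstractIndex object] + [CachedProxy FastProxy]
  take FastProxy:  [RemoteBlock object] + [FastProxy SimpleCache SmartEvent RemoteProxy RemoteBlock AbstractIndex object] + [FastProxy]
  take SimpleCache:  [RemoteBlock object] + [SimpleCache SmartEvent RemoteProxy RemoteBlock AbstractIndex object]
  take SmartEvent:  [RemoteBlock object] + [SmartEvent RemoteProxy RemoteBlock AbstractIndex object]
  take RemoteProxy:  [RemoteBlock object] + [RemoteProxy RemoteBlock AbstractIndex object]
  take RemoteBlock:  [RemoteBlock object] + [RemoteBlock AbstractIndex object]
  take AbstractIndex:  [object] + [AbstractIndex object]
  take object:  [object] + [object]
MRO: TinyStore CachedProxy FastProxy SimpleCache SmartEvent RemoteProxy RemoteBlock AbstractIndex object
run is defined in: AbstractIndex, TinyStore. First along the MRO is TinyStore.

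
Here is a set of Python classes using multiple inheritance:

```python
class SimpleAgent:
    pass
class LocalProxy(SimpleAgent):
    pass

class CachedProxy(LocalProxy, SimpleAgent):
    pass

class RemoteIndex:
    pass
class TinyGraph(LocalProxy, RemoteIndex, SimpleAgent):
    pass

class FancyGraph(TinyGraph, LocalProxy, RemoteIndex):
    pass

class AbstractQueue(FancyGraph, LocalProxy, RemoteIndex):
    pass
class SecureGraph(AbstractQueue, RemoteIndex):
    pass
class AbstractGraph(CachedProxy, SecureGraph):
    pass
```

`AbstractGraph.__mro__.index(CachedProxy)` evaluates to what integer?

L[AbstractGraph] = AbstractGraph + merge(L[CachedProxy], L[SecureGraph], [CachedProxy SecureGraph])
  take CachedProxy:  [CachedProxy LocalProxy SimpleAgent object] + [SecureGraph AbstractQueue FancyGraph TinyGraph LocalProxy RemoteIndex SimpleAgent object] + [CachedProxy SecureGraph]
  take SecureGraph:  [LocalProxy SimpleAgent object] + [SecureGraph AbstractQueue FancyGraph TinyGraph LocalProxy RemoteIndex SimpleAgent object] + [SecureGraph]
  take AbstractQueue:  [LocalProxy SimpleAgent object] + [AbstractQueue FancyGraph TinyGraph LocalProxy RemoteIndex SimpleAgent object]
  take FancyGraph:  [LocalProxy SimpleAgent object] + [FancyGraph TinyGraph LocalProxy RemoteIndex SimpleAgent object]
  take TinyGraph:  [LocalProxy SimpleAgent object] + [TinyGraph LocalProxy RemoteIndex SimpleAgent object]
  take LocalProxy:  [LocalProxy SimpleAgent object] + [LocalProxy RemoteIndex SimpleAgent object]
  take RemoteIndex:  [SimpleAgent object] + [RemoteIndex SimpleAgent object]
  take SimpleAgent:  [SimpleAgent object] + [SimpleAgent object]
  take object:  [object] + [object]
MRO: AbstractGraph CachedProxy SecureGraph AbstractQueue FancyGraph TinyGraph LocalProxy RemoteIndex SimpleAgent object
CachedProxy sits at index 1.

1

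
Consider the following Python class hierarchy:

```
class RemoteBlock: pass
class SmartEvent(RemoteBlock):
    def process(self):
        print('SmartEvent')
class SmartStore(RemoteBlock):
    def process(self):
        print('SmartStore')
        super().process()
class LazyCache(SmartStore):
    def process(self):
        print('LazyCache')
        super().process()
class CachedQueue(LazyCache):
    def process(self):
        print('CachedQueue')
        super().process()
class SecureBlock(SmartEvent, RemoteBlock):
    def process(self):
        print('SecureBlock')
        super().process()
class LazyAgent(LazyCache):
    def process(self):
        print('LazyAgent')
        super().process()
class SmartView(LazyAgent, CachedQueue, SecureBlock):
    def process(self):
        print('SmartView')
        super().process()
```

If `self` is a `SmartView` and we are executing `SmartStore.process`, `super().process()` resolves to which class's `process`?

L[SmartView] = SmartView + merge(L[LazyAgent], L[CachedQueue], L[SecureBlock], [LazyAgent CachedQueue SecureBlock])
  take LazyAgent:  [LazyAgent LazyCache SmartStore RemoteBlock object] + [CachedQueue LazyCache SmartStore RemoteBlock object] + [SecureBlock SmartEvent RemoteBlock object] + [LazyAgent CachedQueue SecureBlock]
  take CachedQueue:  [LazyCache SmartStore RemoteBlock object] + [CachedQueue LazyCache SmartStore RemoteBlock object] + [SecureBlock SmartEvent RemoteBlock object] + [CachedQueue SecureBlock]
  take LazyCache:  [LazyCache SmartStore RemoteBlock object] + [LazyCache SmartStore RemoteBlock object] + [SecureBlock SmartEvent RemoteBlock object] + [SecureBlock]
  take SmartStore:  [SmartStore RemoteBlock object] + [SmartStore RemoteBlock object] + [SecureBlock SmartEvent RemoteBlock object] + [SecureBlock]
  take SecureBlock:  [RemoteBlock object] + [RemoteBlock object] + [SecureBlock SmartEvent RemoteBlock object] + [SecureBlock]
  take SmartEvent:  [RemoteBlock object] + [RemoteBlock object] + [SmartEvent RemoteBlock object]
  take RemoteBlock:  [RemoteBlock object] + [RemoteBlock object] + [RemoteBlock object]
  take object:  [object] + [object] + [object]
MRO: SmartView LazyAgent CachedQueue LazyCache SmartStore SecureBlock SmartEvent RemoteBlock object
super() in SmartStore.process on a SmartView instance goes to the class after SmartStore in SmartView's MRO: SecureBlock.

SecureBlock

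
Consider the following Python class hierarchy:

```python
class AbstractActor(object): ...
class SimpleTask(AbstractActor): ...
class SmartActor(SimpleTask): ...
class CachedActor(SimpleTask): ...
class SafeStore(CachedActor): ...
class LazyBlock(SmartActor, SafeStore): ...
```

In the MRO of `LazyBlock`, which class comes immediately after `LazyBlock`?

SmartActor

L[LazyBlock] = LazyBlock + merge(L[SmartActor], L[SafeStore], [SmartActor SafeStore])
  take SmartActor:  [SmartActor SimpleTask AbstractActor object] + [SafeStore CachedActor SimpleTask AbstractActor object] + [SmartActor SafeStore]
  take SafeStore:  [SimpleTask AbstractActor object] + [SafeStore CachedActor SimpleTask AbstractActor object] + [SafeStore]
  take CachedActor:  [SimpleTask AbstractActor object] + [CachedActor SimpleTask AbstractActor object]
  take SimpleTask:  [SimpleTask AbstractActor object] + [SimpleTask AbstractActor object]
  take AbstractActor:  [AbstractActor object] + [AbstractActor object]
  take object:  [object] + [object]
MRO: LazyBlock SmartActor SafeStore CachedActor SimpleTask AbstractActor object
LazyBlock is at position 0; next is SmartActor.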